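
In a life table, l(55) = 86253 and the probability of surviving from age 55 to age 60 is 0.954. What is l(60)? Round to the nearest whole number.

l(60) = l(55) × p = 86253 × 0.954 = 82285.

82285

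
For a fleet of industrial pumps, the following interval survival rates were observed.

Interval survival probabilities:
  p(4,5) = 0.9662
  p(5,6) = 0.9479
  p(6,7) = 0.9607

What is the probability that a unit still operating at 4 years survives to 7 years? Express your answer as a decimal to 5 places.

P(survive 4→7) = 0.9662 × 0.9479 × 0.9607.
= 0.879868.

0.87987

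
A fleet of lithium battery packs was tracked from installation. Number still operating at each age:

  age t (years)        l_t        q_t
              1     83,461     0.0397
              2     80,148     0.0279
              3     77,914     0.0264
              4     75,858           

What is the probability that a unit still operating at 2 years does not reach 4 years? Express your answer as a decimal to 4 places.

P(fail before 4 | operational at 2) = 1 − l_4/l_2 = 1 − 75,858/80,148 = (4,290)/80,148 = 0.053526.

0.0535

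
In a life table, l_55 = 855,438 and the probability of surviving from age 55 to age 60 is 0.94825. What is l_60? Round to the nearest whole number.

811169

l_60 = l_55 × p = 855,438 × 0.94825 = 811169.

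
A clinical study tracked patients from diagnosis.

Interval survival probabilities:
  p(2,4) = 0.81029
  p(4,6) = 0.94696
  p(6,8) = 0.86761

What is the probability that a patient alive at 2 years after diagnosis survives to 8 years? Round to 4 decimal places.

0.6657

Chaining the interval survival probabilities: 0.81029 × 0.94696 × 0.86761.
= 0.665728.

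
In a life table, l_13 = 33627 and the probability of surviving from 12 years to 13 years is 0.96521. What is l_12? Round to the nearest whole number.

34839

l_12 = l_13 / p = 33627 / 0.96521 = 34839.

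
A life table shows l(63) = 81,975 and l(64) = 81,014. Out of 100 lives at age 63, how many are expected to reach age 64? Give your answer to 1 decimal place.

98.8

The relevant probability is 81,014/81,975 = 0.988277.
Expected number = 100 × 0.988277 = 98.8.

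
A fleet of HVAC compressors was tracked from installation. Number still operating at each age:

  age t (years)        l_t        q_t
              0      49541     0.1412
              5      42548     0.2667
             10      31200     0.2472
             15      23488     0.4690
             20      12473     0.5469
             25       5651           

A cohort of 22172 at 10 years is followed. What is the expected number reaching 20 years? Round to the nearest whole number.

8864

The relevant probability is 12473/31200 = 0.399776.
Expected number = 22172 × 0.399776 = 8864.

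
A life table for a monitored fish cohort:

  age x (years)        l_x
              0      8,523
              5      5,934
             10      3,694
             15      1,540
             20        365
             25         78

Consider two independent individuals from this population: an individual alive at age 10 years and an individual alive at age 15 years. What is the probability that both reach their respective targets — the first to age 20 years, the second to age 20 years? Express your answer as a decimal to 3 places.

0.023

p₁ = l_20/l_10 = 365/3,694 = 0.098809; p₂ = l_20/l_15 = 365/1,540 = 0.237013.
P(both) = p₁ × p₂ = 0.098809 × 0.237013 = 0.023419.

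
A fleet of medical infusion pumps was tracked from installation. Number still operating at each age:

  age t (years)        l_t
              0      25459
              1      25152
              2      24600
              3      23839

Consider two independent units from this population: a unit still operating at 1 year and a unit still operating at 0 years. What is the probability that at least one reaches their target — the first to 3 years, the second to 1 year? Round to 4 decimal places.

p₁ = l_3/l_1 = 23839/25152 = 0.947797; p₂ = l_1/l_0 = 25152/25459 = 0.987941.
P(at least one) = 1 − (1−p₁)(1−p₂) = 1 − 0.052203 × 0.012059 = 0.999370.

0.9994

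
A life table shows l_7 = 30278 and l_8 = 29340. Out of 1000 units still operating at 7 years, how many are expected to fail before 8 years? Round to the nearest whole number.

The relevant probability is 1 − 29340/30278 = 0.030980.
Expected number = 1000 × 0.030980 = 31.

31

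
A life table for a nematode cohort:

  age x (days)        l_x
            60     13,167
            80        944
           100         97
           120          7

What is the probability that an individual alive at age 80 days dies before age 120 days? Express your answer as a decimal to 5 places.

0.99258

P(die before 120 | alive at 80) = 1 − l_120/l_80 = 1 − 7/944 = (937)/944 = 0.992585.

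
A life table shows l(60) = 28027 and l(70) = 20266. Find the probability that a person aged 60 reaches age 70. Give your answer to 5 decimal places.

The conditional survival probability is l(70)/l(60) = 20266/28027 = 0.723088.

0.72309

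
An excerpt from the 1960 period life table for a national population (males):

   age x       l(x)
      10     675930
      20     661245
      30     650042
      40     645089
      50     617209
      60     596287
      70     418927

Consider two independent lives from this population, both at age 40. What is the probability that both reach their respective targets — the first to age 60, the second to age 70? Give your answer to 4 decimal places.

0.6003

p₁ = l(60)/l(40) = 596287/645089 = 0.924348; p₂ = l(70)/l(40) = 418927/645089 = 0.649410.
P(both) = p₁ × p₂ = 0.924348 × 0.649410 = 0.600281.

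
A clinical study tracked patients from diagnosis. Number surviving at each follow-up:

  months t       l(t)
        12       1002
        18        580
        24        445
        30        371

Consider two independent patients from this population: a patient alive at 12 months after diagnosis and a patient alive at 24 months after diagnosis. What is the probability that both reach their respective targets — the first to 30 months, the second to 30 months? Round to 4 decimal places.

p₁ = l(30)/l(12) = 371/1002 = 0.370259; p₂ = l(30)/l(24) = 371/445 = 0.833708.
P(both) = p₁ × p₂ = 0.370259 × 0.833708 = 0.308688.

0.3087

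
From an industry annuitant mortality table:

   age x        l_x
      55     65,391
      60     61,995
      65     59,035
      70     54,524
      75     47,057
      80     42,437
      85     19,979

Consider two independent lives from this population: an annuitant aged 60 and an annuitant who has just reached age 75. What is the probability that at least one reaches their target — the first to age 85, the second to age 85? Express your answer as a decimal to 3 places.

p₁ = l_85/l_60 = 19,979/61,995 = 0.322268; p₂ = l_85/l_75 = 19,979/47,057 = 0.424570.
P(at least one) = 1 − (1−p₁)(1−p₂) = 1 − 0.677732 × 0.575430 = 0.610013.

0.610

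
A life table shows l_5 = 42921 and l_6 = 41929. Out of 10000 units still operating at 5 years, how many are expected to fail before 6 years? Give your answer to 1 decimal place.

The relevant probability is 1 − 41929/42921 = 0.023112.
Expected number = 10000 × 0.023112 = 231.1.

231.1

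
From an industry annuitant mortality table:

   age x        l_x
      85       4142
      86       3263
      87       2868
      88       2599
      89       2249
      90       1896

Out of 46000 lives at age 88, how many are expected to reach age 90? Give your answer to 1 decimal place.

33557.5

The relevant probability is 1896/2599 = 0.729511.
Expected number = 46000 × 0.729511 = 33557.5.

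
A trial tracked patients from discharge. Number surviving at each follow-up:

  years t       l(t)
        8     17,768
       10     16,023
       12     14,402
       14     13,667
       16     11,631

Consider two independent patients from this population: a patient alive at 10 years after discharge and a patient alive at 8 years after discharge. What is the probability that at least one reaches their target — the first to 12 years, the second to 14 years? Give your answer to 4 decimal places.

p₁ = l(12)/l(10) = 14,402/16,023 = 0.898833; p₂ = l(14)/l(8) = 13,667/17,768 = 0.769192.
P(at least one) = 1 − (1−p₁)(1−p₂) = 1 − 0.101167 × 0.230808 = 0.976650.

0.9766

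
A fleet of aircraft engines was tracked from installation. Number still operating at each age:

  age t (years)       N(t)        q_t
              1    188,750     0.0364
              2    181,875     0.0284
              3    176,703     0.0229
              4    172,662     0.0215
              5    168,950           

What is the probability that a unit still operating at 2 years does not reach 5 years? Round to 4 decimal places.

P(fail before 5 | operational at 2) = 1 − N(5)/N(2) = 1 − 168,950/181,875 = (12,925)/181,875 = 0.071065.

0.0711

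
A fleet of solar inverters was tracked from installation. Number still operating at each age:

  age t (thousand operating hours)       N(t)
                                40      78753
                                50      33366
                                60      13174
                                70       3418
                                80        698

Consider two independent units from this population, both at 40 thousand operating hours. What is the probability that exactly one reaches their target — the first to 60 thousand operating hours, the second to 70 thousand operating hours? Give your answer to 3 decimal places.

p₁ = N(60)/N(40) = 13174/78753 = 0.167283; p₂ = N(70)/N(40) = 3418/78753 = 0.043402.
P(exactly one) = p₁(1−p₂) + (1−p₁)p₂ = 0.160023 + 0.036142 = 0.196164.

0.196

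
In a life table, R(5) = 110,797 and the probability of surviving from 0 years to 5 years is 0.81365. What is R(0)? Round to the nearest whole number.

136173

R(0) = R(5) / p = 110,797 / 0.81365 = 136173.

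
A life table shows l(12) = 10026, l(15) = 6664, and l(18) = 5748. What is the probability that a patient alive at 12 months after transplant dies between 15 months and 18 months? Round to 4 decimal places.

This is the probability of reaching 15 but not 18, conditional on being alive at 12: (l(15) − l(18)) / l(12).
= (6664 − 5748) / 10026 = 916 / 10026 = 0.091362.

0.0914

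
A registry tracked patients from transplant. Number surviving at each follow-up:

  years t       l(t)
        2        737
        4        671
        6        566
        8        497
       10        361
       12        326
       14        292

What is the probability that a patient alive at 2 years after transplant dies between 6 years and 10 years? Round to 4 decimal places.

This is the probability of reaching 6 but not 10, conditional on being alive at 2: (l(6) − l(10)) / l(2).
= (566 − 361) / 737 = 205 / 737 = 0.278155.

0.2782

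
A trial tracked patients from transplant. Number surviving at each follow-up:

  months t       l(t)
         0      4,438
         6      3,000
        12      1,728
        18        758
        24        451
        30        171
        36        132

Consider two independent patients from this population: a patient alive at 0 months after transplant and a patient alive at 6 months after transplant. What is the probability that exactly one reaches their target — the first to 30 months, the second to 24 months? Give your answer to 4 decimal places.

p₁ = l(30)/l(0) = 171/4,438 = 0.038531; p₂ = l(24)/l(6) = 451/3,000 = 0.150333.
P(exactly one) = p₁(1−p₂) + (1−p₁)p₂ = 0.032739 + 0.144541 = 0.177279.

0.1773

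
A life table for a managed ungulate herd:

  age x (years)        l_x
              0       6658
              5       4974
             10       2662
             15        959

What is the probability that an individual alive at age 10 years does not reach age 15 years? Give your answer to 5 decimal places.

0.63974

P(die before 15 | alive at 10) = 1 − l_15/l_10 = 1 − 959/2662 = (1703)/2662 = 0.639745.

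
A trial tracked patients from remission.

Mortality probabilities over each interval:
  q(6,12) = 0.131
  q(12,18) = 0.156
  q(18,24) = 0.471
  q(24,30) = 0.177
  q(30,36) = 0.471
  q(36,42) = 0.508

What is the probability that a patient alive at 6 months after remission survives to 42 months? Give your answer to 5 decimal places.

Survival from 6 to 42 is the product of surviving each interval: (1 − 0.131) × (1 − 0.156) × (1 − 0.471) × (1 − 0.177) × (1 − 0.471) × (1 − 0.508).
= 0.869 × 0.844 × 0.529 × 0.823 × 0.529 × 0.492 = 0.083107.

0.08311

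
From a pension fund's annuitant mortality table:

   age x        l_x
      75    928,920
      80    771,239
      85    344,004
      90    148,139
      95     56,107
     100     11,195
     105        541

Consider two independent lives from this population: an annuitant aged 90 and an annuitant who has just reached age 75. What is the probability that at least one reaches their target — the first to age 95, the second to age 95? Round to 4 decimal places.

p₁ = l_95/l_90 = 56,107/148,139 = 0.378746; p₂ = l_95/l_75 = 56,107/928,920 = 0.060400.
P(at least one) = 1 − (1−p₁)(1−p₂) = 1 − 0.621254 × 0.939600 = 0.416270.

0.4163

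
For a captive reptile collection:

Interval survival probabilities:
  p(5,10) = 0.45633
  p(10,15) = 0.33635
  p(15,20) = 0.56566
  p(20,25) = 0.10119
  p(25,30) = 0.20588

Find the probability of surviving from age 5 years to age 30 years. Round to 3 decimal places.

Survival from 5 to 30 is the product of surviving each interval: 0.45633 × 0.33635 × 0.56566 × 0.10119 × 0.20588.
= 0.001809.

0.002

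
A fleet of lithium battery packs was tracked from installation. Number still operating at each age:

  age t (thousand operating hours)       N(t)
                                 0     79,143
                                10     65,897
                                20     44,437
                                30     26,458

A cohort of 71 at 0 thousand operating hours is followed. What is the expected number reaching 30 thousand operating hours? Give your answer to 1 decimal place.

23.7

The relevant probability is 26,458/79,143 = 0.334306.
Expected number = 71 × 0.334306 = 23.7.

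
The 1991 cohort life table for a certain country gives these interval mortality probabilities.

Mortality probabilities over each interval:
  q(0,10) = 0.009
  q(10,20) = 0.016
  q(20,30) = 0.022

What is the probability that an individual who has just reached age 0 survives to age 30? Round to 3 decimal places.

0.954

The overall survival probability is (1 − 0.009) × (1 − 0.016) × (1 − 0.022).
= 0.991 × 0.984 × 0.978 = 0.953691.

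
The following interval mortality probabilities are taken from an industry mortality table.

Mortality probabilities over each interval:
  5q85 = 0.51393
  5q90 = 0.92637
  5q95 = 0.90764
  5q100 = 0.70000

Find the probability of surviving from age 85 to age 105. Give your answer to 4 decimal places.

0.0010

Chaining the interval survival probabilities: (1 − 0.51393) × (1 − 0.92637) × (1 − 0.90764) × (1 − 0.70000).
= 0.48607 × 0.07363 × 0.09236 × 0.30000 = 0.000992.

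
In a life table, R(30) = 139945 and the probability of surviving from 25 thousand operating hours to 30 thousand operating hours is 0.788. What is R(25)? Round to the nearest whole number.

R(25) = R(30) / p = 139945 / 0.788 = 177595.

177595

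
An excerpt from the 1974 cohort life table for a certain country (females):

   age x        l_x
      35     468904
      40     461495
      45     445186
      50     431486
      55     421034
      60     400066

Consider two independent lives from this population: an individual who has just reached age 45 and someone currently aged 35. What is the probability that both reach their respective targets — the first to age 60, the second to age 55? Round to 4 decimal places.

p₁ = l_60/l_45 = 400066/445186 = 0.898649; p₂ = l_55/l_35 = 421034/468904 = 0.897911.
P(both) = p₁ × p₂ = 0.898649 × 0.897911 = 0.806907.

0.8069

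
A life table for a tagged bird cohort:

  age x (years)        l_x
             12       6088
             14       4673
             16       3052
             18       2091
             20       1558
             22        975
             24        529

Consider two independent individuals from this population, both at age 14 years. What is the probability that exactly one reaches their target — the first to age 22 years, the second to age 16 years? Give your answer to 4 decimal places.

p₁ = l_22/l_14 = 975/4673 = 0.208645; p₂ = l_16/l_14 = 3052/4673 = 0.653114.
P(exactly one) = p₁(1−p₂) + (1−p₁)p₂ = 0.072376 + 0.516845 = 0.589221.

0.5892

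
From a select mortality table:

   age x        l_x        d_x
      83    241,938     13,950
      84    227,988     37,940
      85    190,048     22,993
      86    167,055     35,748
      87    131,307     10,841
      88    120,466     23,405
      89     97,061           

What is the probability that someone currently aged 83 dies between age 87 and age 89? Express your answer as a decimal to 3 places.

This is the probability of reaching 87 but not 89, conditional on being alive at 83: (l_87 − l_89) / l_83.
= (131,307 − 97,061) / 241,938 = 34,246 / 241,938 = 0.141549.

0.142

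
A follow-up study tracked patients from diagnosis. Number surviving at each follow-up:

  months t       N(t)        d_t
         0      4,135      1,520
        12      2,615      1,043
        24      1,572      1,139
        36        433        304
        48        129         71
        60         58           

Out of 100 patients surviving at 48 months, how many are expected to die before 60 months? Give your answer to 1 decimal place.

55.0

The relevant probability is 1 − 58/129 = 0.550388.
Expected number = 100 × 0.550388 = 55.0.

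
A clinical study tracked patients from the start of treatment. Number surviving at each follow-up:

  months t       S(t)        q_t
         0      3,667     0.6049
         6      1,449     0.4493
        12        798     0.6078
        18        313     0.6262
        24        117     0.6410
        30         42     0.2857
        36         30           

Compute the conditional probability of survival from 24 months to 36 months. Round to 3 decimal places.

0.256

The conditional survival probability is S(36)/S(24) = 30/117 = 0.256410.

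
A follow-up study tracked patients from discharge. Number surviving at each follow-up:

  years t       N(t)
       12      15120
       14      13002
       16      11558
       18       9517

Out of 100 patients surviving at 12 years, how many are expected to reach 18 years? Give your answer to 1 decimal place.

62.9

The relevant probability is 9517/15120 = 0.629431.
Expected number = 100 × 0.629431 = 62.9.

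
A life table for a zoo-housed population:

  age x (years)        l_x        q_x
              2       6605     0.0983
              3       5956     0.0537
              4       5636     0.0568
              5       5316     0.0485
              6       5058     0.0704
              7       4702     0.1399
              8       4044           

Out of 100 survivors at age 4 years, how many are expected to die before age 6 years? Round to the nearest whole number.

10

The relevant probability is 1 − 5058/5636 = 0.102555.
Expected number = 100 × 0.102555 = 10.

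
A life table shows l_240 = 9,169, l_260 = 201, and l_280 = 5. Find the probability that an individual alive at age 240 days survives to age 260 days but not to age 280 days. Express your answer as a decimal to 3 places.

This is the probability of reaching 260 but not 280, conditional on being alive at 240: (l_260 − l_280) / l_240.
= (201 − 5) / 9,169 = 196 / 9,169 = 0.021376.

0.021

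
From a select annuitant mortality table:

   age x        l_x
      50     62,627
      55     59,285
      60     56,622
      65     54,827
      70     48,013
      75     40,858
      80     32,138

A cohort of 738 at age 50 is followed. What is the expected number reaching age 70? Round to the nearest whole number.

The relevant probability is 48,013/62,627 = 0.766650.
Expected number = 738 × 0.766650 = 566.

566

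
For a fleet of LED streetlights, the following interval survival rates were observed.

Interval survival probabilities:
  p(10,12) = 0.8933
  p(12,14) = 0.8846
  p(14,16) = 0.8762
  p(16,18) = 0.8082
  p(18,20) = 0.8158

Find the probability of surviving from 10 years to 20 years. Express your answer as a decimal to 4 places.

Chaining the interval survival probabilities: 0.8933 × 0.8846 × 0.8762 × 0.8082 × 0.8158.
= 0.456510.

0.4565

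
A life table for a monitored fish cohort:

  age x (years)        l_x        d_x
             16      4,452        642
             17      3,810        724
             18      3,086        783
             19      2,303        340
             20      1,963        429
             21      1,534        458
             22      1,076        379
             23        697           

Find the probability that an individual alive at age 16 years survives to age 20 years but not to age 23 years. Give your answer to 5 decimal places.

This is the probability of reaching 20 but not 23, conditional on being alive at 16: (l_20 − l_23) / l_16.
= (1,963 − 697) / 4,452 = 1,266 / 4,452 = 0.284367.

0.28437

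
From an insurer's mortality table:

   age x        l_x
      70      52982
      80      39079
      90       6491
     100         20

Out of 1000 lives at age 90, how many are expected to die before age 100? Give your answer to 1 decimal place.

The relevant probability is 1 − 20/6491 = 0.996919.
Expected number = 1000 × 0.996919 = 996.9.

996.9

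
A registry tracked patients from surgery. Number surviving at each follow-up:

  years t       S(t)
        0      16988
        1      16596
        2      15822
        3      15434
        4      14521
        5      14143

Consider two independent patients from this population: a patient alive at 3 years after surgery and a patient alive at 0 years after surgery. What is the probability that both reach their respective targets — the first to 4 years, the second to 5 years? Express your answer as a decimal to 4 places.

p₁ = S(4)/S(3) = 14521/15434 = 0.940845; p₂ = S(5)/S(0) = 14143/16988 = 0.832529.
P(both) = p₁ × p₂ = 0.940845 × 0.832529 = 0.783281.

0.7833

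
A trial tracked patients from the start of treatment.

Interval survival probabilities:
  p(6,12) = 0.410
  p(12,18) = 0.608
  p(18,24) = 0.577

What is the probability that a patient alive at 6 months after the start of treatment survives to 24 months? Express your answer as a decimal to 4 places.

0.1438

Survival from 6 to 24 is the product of surviving each interval: 0.410 × 0.608 × 0.577.
= 0.143835.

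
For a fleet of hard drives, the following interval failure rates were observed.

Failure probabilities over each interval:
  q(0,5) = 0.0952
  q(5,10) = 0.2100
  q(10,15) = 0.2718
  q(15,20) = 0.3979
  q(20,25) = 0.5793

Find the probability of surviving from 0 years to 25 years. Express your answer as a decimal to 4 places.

Survival from 0 to 25 is the product of surviving each interval: (1 − 0.0952) × (1 − 0.2100) × (1 − 0.2718) × (1 − 0.3979) × (1 − 0.5793).
= 0.9048 × 0.7900 × 0.7282 × 0.6021 × 0.4207 = 0.131847.

0.1318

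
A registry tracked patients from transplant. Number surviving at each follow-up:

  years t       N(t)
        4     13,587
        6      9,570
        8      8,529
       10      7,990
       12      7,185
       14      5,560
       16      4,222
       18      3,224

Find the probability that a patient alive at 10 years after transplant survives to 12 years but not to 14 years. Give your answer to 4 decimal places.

This is the probability of reaching 12 but not 14, conditional on being alive at 10: (N(12) − N(14)) / N(10).
= (7,185 − 5,560) / 7,990 = 1,625 / 7,990 = 0.203379.

0.2034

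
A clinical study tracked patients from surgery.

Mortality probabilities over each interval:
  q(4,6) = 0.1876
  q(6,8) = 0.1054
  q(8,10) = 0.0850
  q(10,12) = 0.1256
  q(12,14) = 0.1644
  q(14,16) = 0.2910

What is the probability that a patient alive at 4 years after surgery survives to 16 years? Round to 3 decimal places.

0.344

The overall survival probability is (1 − 0.1876) × (1 − 0.1054) × (1 − 0.0850) × (1 − 0.1256) × (1 − 0.1644) × (1 − 0.2910).
= 0.8124 × 0.8946 × 0.9150 × 0.8744 × 0.8356 × 0.7090 = 0.344488.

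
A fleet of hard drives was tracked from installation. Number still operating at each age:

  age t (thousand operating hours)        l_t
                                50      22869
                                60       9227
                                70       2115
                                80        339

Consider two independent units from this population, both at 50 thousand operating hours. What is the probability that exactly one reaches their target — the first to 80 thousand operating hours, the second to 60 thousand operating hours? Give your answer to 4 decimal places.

p₁ = l_80/l_50 = 339/22869 = 0.014824; p₂ = l_60/l_50 = 9227/22869 = 0.403472.
P(exactly one) = p₁(1−p₂) + (1−p₁)p₂ = 0.008843 + 0.397491 = 0.406334.

0.4063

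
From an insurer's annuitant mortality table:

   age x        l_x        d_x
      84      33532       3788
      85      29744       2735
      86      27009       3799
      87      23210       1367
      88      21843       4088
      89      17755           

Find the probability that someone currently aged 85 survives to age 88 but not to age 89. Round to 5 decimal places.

0.13744

This is the probability of reaching 88 but not 89, conditional on being alive at 85: (l_88 − l_89) / l_85.
= (21843 − 17755) / 29744 = 4088 / 29744 = 0.137439.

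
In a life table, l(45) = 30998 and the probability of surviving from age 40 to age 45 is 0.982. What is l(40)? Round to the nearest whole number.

l(40) = l(45) / p = 30998 / 0.982 = 31566.

31566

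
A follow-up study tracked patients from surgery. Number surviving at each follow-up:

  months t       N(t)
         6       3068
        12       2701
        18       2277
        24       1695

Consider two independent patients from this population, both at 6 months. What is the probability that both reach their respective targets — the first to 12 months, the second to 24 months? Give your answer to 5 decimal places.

p₁ = N(12)/N(6) = 2701/3068 = 0.880378; p₂ = N(24)/N(6) = 1695/3068 = 0.552477.
P(both) = p₁ × p₂ = 0.880378 × 0.552477 = 0.486389.

0.48639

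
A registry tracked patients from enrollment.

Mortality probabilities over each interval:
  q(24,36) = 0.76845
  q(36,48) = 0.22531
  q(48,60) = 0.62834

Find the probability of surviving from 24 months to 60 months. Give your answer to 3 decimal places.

Survival from 24 to 60 is the product of surviving each interval: (1 − 0.76845) × (1 − 0.22531) × (1 − 0.62834).
= 0.23155 × 0.77469 × 0.37166 = 0.066668.

0.067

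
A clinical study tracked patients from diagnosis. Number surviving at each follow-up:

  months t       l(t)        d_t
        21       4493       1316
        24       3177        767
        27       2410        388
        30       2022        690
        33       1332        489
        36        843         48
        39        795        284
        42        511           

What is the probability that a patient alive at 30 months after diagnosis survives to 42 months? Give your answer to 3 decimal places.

The conditional survival probability is l(42)/l(30) = 511/2022 = 0.252720.

0.253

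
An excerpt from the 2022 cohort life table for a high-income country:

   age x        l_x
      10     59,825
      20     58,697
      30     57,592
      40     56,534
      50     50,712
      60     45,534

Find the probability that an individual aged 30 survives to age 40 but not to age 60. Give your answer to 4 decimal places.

We want 10|20q30 = (l_40 − l_60)/l_30.
This is the probability of reaching 40 but not 60, conditional on being alive at 30: (l_40 − l_60) / l_30.
= (56,534 − 45,534) / 57,592 = 11,000 / 57,592 = 0.190999.

0.1910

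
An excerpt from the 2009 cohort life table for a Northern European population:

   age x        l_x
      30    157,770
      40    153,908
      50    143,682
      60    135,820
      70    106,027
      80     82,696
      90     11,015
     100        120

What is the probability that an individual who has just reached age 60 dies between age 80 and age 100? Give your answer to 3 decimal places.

We want 20|20q60 = (l_80 − l_100)/l_60.
This is the probability of reaching 80 but not 100, conditional on being alive at 60: (l_80 − l_100) / l_60.
= (82,696 − 120) / 135,820 = 82,576 / 135,820 = 0.607981.

0.608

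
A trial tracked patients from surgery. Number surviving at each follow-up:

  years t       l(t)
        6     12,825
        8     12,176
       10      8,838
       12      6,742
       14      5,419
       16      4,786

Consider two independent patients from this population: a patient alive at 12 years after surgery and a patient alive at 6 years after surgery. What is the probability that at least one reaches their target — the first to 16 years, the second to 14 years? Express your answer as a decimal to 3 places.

0.832

p₁ = l(16)/l(12) = 4,786/6,742 = 0.709878; p₂ = l(14)/l(6) = 5,419/12,825 = 0.422534.
P(at least one) = 1 − (1−p₁)(1−p₂) = 1 − 0.290122 × 0.577466 = 0.832464.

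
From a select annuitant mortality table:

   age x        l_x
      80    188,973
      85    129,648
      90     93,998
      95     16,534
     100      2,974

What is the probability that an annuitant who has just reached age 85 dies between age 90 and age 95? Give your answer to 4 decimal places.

0.5975

We want 5|5q85 = (l_90 − l_95)/l_85.
This is the probability of reaching 90 but not 95, conditional on being alive at 85: (l_90 − l_95) / l_85.
= (93,998 − 16,534) / 129,648 = 77,464 / 129,648 = 0.597495.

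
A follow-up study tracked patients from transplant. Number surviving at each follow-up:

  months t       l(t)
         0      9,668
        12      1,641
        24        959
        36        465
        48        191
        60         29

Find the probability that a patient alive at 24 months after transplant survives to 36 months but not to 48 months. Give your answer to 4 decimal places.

This is the probability of reaching 36 but not 48, conditional on being alive at 24: (l(36) − l(48)) / l(24).
= (465 − 191) / 959 = 274 / 959 = 0.285714.

0.2857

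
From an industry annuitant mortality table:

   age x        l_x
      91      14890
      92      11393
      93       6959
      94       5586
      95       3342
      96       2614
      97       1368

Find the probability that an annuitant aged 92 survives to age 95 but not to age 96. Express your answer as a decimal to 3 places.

We want 3|1q92 = (l_95 − l_96)/l_92.
This is the probability of reaching 95 but not 96, conditional on being alive at 92: (l_95 − l_96) / l_92.
= (3342 − 2614) / 11393 = 728 / 11393 = 0.063899.

0.064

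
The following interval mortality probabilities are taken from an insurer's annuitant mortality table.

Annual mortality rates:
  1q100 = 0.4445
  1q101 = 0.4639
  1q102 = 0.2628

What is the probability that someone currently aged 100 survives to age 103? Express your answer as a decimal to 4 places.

0.2195

Survival from 100 to 103 is the product of surviving each interval: (1 − 0.4445) × (1 − 0.4639) × (1 − 0.2628).
= 0.5555 × 0.5361 × 0.7372 = 0.219541.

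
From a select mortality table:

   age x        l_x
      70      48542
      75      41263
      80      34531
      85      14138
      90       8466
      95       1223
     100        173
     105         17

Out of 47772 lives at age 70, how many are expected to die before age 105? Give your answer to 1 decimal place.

47755.3

The relevant probability is 1 − 17/48542 = 0.999650.
Expected number = 47772 × 0.999650 = 47755.3.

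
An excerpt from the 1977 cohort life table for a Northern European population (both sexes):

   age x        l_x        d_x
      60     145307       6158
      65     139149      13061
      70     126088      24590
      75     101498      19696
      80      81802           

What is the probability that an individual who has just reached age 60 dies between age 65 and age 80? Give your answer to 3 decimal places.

This is the probability of reaching 65 but not 80, conditional on being alive at 60: (l_65 − l_80) / l_60.
= (139149 − 81802) / 145307 = 57347 / 145307 = 0.394661.

0.395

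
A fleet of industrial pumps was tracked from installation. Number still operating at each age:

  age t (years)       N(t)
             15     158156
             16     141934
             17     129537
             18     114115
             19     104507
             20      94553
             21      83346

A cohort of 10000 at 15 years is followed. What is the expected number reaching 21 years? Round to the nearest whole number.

5270

The relevant probability is 83346/158156 = 0.526986.
Expected number = 10000 × 0.526986 = 5270.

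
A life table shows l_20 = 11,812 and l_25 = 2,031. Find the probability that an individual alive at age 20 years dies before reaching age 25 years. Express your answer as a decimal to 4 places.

0.8281

P(die before 25 | alive at 20) = 1 − l_25/l_20 = 1 − 2,031/11,812 = (9,781)/11,812 = 0.828056.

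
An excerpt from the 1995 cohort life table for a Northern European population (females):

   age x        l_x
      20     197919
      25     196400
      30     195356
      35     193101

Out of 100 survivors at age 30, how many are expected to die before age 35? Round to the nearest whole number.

The relevant probability is 1 − 193101/195356 = 0.011543.
Expected number = 100 × 0.011543 = 1.

1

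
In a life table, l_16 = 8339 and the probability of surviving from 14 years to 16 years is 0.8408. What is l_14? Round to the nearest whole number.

l_14 = l_16 / p = 8339 / 0.8408 = 9918.

9918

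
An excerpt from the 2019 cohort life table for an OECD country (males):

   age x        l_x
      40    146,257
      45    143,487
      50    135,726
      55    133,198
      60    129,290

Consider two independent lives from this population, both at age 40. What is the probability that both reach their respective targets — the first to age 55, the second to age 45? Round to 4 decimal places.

0.8935

p₁ = l_55/l_40 = 133,198/146,257 = 0.910712; p₂ = l_45/l_40 = 143,487/146,257 = 0.981061.
P(both) = p₁ × p₂ = 0.910712 × 0.981061 = 0.893464.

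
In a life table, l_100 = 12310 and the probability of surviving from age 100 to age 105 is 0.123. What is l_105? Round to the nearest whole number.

1514

l_105 = l_100 × p = 12310 × 0.123 = 1514.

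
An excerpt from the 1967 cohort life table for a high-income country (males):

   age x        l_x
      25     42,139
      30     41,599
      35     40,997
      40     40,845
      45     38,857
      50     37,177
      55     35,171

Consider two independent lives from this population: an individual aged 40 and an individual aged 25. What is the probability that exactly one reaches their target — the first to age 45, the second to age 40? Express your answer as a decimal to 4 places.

0.0764

p₁ = l_45/l_40 = 38,857/40,845 = 0.951328; p₂ = l_40/l_25 = 40,845/42,139 = 0.969292.
P(exactly one) = p₁(1−p₂) + (1−p₁)p₂ = 0.029213 + 0.047177 = 0.076391.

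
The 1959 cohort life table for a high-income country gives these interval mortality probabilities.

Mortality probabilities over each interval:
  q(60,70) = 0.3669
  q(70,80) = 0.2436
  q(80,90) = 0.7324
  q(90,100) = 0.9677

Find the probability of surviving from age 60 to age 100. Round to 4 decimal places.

0.0041

Chaining the interval survival probabilities: (1 − 0.3669) × (1 − 0.2436) × (1 − 0.7324) × (1 − 0.9677).
= 0.6331 × 0.7564 × 0.2676 × 0.0323 = 0.004139.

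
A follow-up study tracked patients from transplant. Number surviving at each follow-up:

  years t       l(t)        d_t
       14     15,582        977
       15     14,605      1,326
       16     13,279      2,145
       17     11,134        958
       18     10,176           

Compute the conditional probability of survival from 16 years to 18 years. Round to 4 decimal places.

The conditional survival probability is l(18)/l(16) = 10,176/13,279 = 0.766323.

0.7663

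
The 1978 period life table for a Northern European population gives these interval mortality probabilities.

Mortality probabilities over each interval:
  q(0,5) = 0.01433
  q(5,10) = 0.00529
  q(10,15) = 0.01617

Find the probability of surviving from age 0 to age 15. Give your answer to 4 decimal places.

The overall survival probability is (1 − 0.01433) × (1 − 0.00529) × (1 − 0.01617).
= 0.98567 × 0.99471 × 0.98383 = 0.964602.

0.9646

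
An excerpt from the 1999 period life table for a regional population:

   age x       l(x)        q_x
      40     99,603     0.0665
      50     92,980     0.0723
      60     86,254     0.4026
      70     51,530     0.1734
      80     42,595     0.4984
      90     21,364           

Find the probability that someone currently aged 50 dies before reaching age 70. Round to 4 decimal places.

0.4458

P(die before 70 | alive at 50) = 1 − l(70)/l(50) = 1 − 51,530/92,980 = (41,450)/92,980 = 0.445795.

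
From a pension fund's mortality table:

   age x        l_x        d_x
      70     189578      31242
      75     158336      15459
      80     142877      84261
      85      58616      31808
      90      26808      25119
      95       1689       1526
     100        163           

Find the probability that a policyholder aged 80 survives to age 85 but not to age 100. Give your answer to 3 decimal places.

This is the probability of reaching 85 but not 100, conditional on being alive at 80: (l_85 − l_100) / l_80.
= (58616 − 163) / 142877 = 58453 / 142877 = 0.409114.

0.409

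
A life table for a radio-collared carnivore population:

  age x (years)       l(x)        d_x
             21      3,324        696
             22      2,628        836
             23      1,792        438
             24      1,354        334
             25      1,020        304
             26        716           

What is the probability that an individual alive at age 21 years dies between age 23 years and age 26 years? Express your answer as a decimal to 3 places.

0.324

This is the probability of reaching 23 but not 26, conditional on being alive at 21: (l(23) − l(26)) / l(21).
= (1,792 − 716) / 3,324 = 1,076 / 3,324 = 0.323706.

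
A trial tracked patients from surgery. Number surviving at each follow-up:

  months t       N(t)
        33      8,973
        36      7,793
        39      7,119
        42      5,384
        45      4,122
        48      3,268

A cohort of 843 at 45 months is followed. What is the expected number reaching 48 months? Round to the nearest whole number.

The relevant probability is 3,268/4,122 = 0.792819.
Expected number = 843 × 0.792819 = 668.

668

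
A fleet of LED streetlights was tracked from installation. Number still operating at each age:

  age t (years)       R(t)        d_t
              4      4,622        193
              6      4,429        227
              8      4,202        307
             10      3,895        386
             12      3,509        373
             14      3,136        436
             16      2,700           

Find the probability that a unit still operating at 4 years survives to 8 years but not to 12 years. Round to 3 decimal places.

0.150

This is the probability of reaching 8 but not 12, conditional on being operational at 4: (R(8) − R(12)) / R(4).
= (4,202 − 3,509) / 4,622 = 693 / 4,622 = 0.149935.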